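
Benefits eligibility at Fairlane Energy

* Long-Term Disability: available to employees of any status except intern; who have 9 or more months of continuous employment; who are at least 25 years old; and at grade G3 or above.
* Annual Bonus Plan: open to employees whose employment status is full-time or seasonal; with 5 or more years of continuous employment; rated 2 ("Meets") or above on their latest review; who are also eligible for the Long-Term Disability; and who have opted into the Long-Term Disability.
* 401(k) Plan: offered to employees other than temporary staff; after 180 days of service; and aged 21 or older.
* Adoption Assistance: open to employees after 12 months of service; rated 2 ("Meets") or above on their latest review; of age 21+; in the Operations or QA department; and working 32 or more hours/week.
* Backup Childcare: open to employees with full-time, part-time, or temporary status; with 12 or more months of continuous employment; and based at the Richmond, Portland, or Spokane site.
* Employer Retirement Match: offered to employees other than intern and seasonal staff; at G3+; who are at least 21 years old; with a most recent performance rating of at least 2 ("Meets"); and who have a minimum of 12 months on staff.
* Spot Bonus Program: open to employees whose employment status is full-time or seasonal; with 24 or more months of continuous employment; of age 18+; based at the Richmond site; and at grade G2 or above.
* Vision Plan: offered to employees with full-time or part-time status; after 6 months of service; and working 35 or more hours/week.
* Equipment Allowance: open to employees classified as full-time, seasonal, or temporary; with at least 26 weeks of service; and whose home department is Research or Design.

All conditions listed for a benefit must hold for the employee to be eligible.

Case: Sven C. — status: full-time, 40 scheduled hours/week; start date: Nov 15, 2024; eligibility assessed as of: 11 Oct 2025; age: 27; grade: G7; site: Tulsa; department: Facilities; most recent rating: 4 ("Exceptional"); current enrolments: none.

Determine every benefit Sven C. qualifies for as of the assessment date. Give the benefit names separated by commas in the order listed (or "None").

Service from Nov 15, 2024 to 11 Oct 2025: 330 days.
Long-Term Disability — status full-time ✓ (not excluded); service 330 days ≥ 9 months (≈270 days) ✓; age 27 ≥ 25 ✓; grade G7 ≥ G3 ✓ → eligible.
Annual Bonus Plan — status full-time ✓; service 330 days < 5 years (≈1825 days) ✗ → not eligible.
401(k) Plan — status full-time ✓ (not excluded); service 330 days ≥ 180 days ✓; age 27 ≥ 21 ✓ → eligible.
Adoption Assistance — service 330 days < 12 months (≈360 days) ✗ → not eligible.
Backup Childcare — status full-time ✓; service 330 days < 12 months (≈360 days) ✗ → not eligible.
Employer Retirement Match — status full-time ✓ (not excluded); grade G7 ≥ G3 ✓; age 27 ≥ 21 ✓; rating 4 ≥ 2 ✓; service 330 days < 12 months (≈360 days) ✗ → not eligible.
Spot Bonus Program — status full-time ✓; service 330 days < 24 months (≈720 days) ✗ → not eligible.
Vision Plan — status full-time ✓; service 330 days ≥ 6 months (≈180 days) ✓; 40 hrs/wk ≥ 35 ✓ → eligible.
Equipment Allowance — status full-time ✓; service 330 days ≥ 26 weeks (≈182 days) ✓; dept Facilities ✗ → not eligible.

Long-Term Disability, 401(k) Plan, Vision Plan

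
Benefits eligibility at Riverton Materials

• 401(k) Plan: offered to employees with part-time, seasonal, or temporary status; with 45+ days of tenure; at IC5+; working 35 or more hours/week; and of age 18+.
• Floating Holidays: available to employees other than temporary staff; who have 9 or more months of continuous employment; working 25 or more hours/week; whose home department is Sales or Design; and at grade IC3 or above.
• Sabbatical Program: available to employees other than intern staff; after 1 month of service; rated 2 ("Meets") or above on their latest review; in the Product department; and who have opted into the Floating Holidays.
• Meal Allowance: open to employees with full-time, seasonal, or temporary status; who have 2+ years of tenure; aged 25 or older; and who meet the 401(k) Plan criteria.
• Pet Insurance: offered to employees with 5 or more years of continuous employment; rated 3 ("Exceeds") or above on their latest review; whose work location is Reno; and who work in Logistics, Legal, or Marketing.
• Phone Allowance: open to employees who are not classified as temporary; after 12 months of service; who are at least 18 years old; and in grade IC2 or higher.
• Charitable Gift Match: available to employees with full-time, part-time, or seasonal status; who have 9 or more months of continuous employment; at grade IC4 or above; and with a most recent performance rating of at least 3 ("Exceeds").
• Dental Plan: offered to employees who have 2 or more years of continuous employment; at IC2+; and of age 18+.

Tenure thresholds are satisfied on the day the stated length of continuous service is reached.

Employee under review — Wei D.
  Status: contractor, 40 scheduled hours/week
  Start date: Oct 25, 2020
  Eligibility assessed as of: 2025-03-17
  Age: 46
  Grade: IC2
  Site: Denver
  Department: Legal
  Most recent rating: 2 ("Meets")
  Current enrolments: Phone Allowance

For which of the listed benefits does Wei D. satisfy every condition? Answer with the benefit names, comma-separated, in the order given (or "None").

Service from Oct 25, 2020 to 2025-03-17: 1604 days.
401(k) Plan — status contractor ✗ (requires part-time, seasonal, or temporary) → not eligible.
Floating Holidays — status contractor ✓ (not excluded); service 1604 days ≥ 9 months (≈270 days) ✓; 40 hrs/wk ≥ 25 ✓; dept Legal ✗ → not eligible.
Sabbatical Program — status contractor ✓ (not excluded); service 1604 days ≥ 1 month (≈30 days) ✓; rating 2 ≥ 2 ✓; dept Legal ✗ → not eligible.
Meal Allowance — status contractor ✗ (requires full-time, seasonal, or temporary) → not eligible.
Pet Insurance — service 1604 days < 5 years (≈1825 days) ✗ → not eligible.
Phone Allowance — status contractor ✓ (not excluded); service 1604 days ≥ 12 months (≈360 days) ✓; age 46 ≥ 18 ✓; grade IC2 ≥ IC2 ✓ → eligible.
Charitable Gift Match — status contractor ✗ (requires full-time, part-time, or seasonal) → not eligible.
Dental Plan — service 1604 days ≥ 2 years (≈730 days) ✓; grade IC2 ≥ IC2 ✓; age 46 ≥ 18 ✓ → eligible.

Phone Allowance, Dental Plan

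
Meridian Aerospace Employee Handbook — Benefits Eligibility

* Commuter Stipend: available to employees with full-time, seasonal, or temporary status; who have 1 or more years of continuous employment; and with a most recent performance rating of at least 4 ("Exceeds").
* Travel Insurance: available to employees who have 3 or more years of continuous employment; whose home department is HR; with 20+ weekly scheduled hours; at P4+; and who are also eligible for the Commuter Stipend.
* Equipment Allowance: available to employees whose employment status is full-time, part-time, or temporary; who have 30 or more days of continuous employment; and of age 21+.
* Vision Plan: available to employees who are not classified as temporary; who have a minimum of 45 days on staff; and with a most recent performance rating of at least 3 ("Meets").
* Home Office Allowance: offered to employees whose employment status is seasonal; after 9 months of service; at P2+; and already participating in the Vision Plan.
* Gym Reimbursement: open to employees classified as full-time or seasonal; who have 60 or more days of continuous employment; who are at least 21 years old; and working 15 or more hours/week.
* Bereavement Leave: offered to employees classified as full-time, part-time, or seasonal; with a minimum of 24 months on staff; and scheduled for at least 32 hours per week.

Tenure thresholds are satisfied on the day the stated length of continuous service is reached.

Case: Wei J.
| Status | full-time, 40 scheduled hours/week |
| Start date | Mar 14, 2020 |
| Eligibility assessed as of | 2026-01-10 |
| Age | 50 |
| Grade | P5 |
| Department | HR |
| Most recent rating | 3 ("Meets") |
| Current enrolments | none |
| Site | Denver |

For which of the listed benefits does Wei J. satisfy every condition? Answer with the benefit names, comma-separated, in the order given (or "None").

Equipment Allowance, Vision Plan, Gym Reimbursement, Bereavement Leave

Service from Mar 14, 2020 to 2026-01-10: 2128 days.
Commuter Stipend — status full-time ✓; service 2128 days ≥ 1 year (≈365 days) ✓; rating 3 < 4 ✗ → not eligible.
Travel Insurance — service 2128 days ≥ 3 years (≈1095 days) ✓; dept HR ✓; 40 hrs/wk ≥ 20 ✓; grade P5 ≥ P4 ✓; not eligible for Commuter Stipend ✗ → not eligible.
Equipment Allowance — status full-time ✓; service 2128 days ≥ 30 days ✓; age 50 ≥ 21 ✓ → eligible.
Vision Plan — status full-time ✓ (not excluded); service 2128 days ≥ 45 days ✓; rating 3 ≥ 3 ✓ → eligible.
Home Office Allowance — status full-time ✗ (requires seasonal) → not eligible.
Gym Reimbursement — status full-time ✓; service 2128 days ≥ 60 days ✓; age 50 ≥ 21 ✓; 40 hrs/wk ≥ 15 ✓ → eligible.
Bereavement Leave — status full-time ✓; service 2128 days ≥ 24 months (≈720 days) ✓; 40 hrs/wk ≥ 32 ✓ → eligible.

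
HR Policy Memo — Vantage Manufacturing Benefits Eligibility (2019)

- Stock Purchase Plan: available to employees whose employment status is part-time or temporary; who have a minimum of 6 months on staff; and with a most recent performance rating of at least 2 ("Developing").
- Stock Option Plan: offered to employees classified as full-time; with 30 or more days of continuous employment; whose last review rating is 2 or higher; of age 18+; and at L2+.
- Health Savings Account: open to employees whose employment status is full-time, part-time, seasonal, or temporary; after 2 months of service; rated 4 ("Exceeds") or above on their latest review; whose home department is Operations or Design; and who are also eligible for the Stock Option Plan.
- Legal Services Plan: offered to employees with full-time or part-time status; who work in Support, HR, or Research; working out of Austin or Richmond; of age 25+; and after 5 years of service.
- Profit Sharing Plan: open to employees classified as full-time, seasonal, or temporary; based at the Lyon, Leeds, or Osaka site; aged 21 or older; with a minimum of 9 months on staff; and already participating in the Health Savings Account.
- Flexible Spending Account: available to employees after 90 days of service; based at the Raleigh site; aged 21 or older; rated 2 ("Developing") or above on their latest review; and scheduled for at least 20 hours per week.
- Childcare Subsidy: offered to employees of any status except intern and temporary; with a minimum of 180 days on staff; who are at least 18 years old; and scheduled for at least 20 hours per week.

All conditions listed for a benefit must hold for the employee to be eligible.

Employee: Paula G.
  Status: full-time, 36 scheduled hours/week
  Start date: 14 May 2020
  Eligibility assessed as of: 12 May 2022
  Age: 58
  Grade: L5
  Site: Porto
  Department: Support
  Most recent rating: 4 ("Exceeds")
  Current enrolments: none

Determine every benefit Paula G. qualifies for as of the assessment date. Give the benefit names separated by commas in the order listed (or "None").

Stock Option Plan, Childcare Subsidy

Service from 14 May 2020 to 12 May 2022: 728 days.
Stock Purchase Plan — status full-time ✗ (requires part-time or temporary) → not eligible.
Stock Option Plan — status full-time ✓; service 728 days ≥ 30 days ✓; rating 4 ≥ 2 ✓; age 58 ≥ 18 ✓; grade L5 ≥ L2 ✓ → eligible.
Health Savings Account — status full-time ✓; service 728 days ≥ 2 months (≈60 days) ✓; rating 4 ≥ 4 ✓; dept Support ✗ → not eligible.
Legal Services Plan — status full-time ✓; dept Support ✓; site Porto ✗ (not Austin or Richmond) → not eligible.
Profit Sharing Plan — status full-time ✓; site Porto ✗ (not Lyon, Leeds, or Osaka) → not eligible.
Flexible Spending Account — service 728 days ≥ 90 days ✓; site Porto ✗ (not Raleigh) → not eligible.
Childcare Subsidy — status full-time ✓ (not excluded); service 728 days ≥ 180 days ✓; age 58 ≥ 18 ✓; 36 hrs/wk ≥ 20 ✓ → eligible.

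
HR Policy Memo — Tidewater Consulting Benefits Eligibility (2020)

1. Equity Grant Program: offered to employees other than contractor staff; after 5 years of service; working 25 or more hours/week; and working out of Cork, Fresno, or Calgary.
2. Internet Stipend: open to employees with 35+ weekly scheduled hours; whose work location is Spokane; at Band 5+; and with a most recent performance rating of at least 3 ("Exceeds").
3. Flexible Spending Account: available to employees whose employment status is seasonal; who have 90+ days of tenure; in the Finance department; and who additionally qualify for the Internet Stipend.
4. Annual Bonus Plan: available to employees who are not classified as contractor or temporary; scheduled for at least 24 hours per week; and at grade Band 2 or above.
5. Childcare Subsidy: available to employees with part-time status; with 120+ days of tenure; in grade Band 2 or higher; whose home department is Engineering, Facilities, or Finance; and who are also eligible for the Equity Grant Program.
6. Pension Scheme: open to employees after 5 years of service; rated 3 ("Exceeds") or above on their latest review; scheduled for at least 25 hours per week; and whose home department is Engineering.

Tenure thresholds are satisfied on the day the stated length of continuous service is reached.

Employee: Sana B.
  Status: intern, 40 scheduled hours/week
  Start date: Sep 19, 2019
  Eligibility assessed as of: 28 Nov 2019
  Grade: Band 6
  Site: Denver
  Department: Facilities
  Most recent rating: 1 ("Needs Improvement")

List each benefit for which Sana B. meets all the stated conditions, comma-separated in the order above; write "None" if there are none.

Service from Sep 19, 2019 to 28 Nov 2019: 70 days.
Equity Grant Program — status intern ✓ (not excluded); service 70 days < 5 years (≈1825 days) ✗ → not eligible.
Internet Stipend — 40 hrs/wk ≥ 35 ✓; site Denver ✗ (not Spokane) → not eligible.
Flexible Spending Account — status intern ✗ (requires seasonal) → not eligible.
Annual Bonus Plan — status intern ✓ (not excluded); 40 hrs/wk ≥ 24 ✓; grade Band 6 ≥ Band 2 ✓ → eligible.
Childcare Subsidy — status intern ✗ (requires part-time) → not eligible.
Pension Scheme — service 70 days < 5 years (≈1825 days) ✗ → not eligible.

Annual Bonus Plan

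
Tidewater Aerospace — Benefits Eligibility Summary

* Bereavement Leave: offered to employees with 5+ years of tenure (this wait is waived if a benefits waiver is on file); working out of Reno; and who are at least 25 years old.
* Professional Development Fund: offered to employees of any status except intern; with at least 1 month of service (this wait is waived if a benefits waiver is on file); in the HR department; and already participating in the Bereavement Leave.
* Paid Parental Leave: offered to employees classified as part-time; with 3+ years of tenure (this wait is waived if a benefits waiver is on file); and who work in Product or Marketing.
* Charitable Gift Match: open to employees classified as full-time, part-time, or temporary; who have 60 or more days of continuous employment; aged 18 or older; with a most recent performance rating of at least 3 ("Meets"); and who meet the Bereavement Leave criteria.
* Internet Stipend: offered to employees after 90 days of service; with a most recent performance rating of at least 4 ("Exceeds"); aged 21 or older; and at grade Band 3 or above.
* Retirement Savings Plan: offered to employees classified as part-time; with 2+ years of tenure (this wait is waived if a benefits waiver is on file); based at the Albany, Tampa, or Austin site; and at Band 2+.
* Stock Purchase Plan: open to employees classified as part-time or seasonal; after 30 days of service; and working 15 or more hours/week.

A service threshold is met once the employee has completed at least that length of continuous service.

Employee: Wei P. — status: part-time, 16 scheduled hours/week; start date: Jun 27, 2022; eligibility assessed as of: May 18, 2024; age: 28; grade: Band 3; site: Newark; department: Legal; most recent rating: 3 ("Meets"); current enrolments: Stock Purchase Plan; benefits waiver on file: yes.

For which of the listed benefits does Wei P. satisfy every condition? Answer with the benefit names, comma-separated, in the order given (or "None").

Stock Purchase Plan

Service from Jun 27, 2022 to May 18, 2024: 691 days.
Bereavement Leave — benefits waiver on file ✓; site Newark ✗ (not Reno) → not eligible.
Professional Development Fund — status part-time ✓ (not excluded); benefits waiver on file ✓; dept Legal ✗ → not eligible.
Paid Parental Leave — status part-time ✓; benefits waiver on file ✓; dept Legal ✗ → not eligible.
Charitable Gift Match — status part-time ✓; service 691 days ≥ 60 days ✓; age 28 ≥ 18 ✓; rating 3 ≥ 3 ✓; not eligible for Bereavement Leave ✗ → not eligible.
Internet Stipend — service 691 days ≥ 90 days ✓; rating 3 < 4 ✗ → not eligible.
Retirement Savings Plan — status part-time ✓; benefits waiver on file ✓; site Newark ✗ (not Albany, Tampa, or Austin) → not eligible.
Stock Purchase Plan — status part-time ✓; service 691 days ≥ 30 days ✓; 16 hrs/wk ≥ 15 ✓ → eligible.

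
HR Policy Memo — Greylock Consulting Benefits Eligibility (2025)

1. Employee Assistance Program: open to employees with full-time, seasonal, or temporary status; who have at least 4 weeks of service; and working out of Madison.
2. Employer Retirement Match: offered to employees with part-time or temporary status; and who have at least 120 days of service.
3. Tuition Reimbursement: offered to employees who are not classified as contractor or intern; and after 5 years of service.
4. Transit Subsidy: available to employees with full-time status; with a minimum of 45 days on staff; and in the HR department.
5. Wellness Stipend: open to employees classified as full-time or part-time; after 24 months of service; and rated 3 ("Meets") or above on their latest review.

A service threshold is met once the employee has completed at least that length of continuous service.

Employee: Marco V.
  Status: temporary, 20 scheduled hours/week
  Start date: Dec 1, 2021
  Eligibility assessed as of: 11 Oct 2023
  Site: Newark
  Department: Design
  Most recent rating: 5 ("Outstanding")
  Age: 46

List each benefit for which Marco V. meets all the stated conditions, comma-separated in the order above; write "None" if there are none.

Service from Dec 1, 2021 to 11 Oct 2023: 679 days.
Employee Assistance Program — status temporary ✓; service 679 days ≥ 4 weeks (≈28 days) ✓; site Newark ✗ (not Madison) → not eligible.
Employer Retirement Match — status temporary ✓; service 679 days ≥ 120 days ✓ → eligible.
Tuition Reimbursement — status temporary ✓ (not excluded); service 679 days < 5 years (≈1825 days) ✗ → not eligible.
Transit Subsidy — status temporary ✗ (requires full-time) → not eligible.
Wellness Stipend — status temporary ✗ (requires full-time or part-time) → not eligible.

Employer Retirement Match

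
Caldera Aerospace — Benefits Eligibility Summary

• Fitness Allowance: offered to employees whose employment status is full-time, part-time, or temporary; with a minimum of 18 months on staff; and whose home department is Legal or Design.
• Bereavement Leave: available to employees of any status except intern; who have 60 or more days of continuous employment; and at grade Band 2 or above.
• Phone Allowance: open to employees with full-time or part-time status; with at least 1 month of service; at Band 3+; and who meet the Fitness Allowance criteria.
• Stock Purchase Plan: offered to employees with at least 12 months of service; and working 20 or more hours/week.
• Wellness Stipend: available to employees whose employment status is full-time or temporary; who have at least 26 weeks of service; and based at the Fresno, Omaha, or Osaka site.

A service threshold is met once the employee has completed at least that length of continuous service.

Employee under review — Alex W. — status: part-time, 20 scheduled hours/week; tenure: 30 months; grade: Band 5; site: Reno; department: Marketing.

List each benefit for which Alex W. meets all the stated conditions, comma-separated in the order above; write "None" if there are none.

Bereavement Leave, Stock Purchase Plan

Fitness Allowance — status part-time ✓; service 30 months ≥ 18 months ✓; dept Marketing ✗ → not eligible.
Bereavement Leave — status part-time ✓ (not excluded); service 30 months ≥ 60 days ✓; grade Band 5 ≥ Band 2 ✓ → eligible.
Phone Allowance — status part-time ✓; service 30 months ≥ 1 month ✓; grade Band 5 ≥ Band 3 ✓; not eligible for Fitness Allowance ✗ → not eligible.
Stock Purchase Plan — service 30 months ≥ 12 months ✓; 20 hrs/wk ≥ 20 ✓ → eligible.
Wellness Stipend — status part-time ✗ (requires full-time or temporary) → not eligible.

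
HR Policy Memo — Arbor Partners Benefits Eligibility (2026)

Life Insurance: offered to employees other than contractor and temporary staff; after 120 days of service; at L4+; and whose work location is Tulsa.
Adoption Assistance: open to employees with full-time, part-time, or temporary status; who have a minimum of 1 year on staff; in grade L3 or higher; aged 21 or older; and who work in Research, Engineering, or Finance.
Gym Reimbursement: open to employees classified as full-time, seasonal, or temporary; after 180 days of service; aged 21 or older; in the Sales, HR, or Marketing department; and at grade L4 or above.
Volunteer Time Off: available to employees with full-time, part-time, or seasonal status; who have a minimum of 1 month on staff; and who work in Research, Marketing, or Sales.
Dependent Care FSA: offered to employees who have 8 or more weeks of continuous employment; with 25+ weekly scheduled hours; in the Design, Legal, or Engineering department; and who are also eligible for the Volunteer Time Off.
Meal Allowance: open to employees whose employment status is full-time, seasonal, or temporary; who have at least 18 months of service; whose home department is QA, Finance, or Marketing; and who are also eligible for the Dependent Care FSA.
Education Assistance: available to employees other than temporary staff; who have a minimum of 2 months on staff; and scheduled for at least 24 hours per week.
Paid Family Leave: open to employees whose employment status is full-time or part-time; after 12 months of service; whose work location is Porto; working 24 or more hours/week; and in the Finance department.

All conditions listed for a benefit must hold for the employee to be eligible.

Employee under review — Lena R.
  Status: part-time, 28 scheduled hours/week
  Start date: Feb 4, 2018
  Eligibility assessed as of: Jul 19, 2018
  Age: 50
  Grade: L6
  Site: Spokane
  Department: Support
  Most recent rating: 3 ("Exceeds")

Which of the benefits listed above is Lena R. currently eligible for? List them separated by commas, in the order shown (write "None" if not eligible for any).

Education Assistance

Service from Feb 4, 2018 to Jul 19, 2018: 165 days.
Life Insurance — status part-time ✓ (not excluded); service 165 days ≥ 120 days ✓; grade L6 ≥ L4 ✓; site Spokane ✗ (not Tulsa) → not eligible.
Adoption Assistance — status part-time ✓; service 165 days < 1 year (≈365 days) ✗ → not eligible.
Gym Reimbursement — status part-time ✗ (requires full-time, seasonal, or temporary) → not eligible.
Volunteer Time Off — status part-time ✓; service 165 days ≥ 1 month (≈30 days) ✓; dept Support ✗ → not eligible.
Dependent Care FSA — service 165 days ≥ 8 weeks (≈56 days) ✓; 28 hrs/wk ≥ 25 ✓; dept Support ✗ → not eligible.
Meal Allowance — status part-time ✗ (requires full-time, seasonal, or temporary) → not eligible.
Education Assistance — status part-time ✓ (not excluded); service 165 days ≥ 2 months (≈60 days) ✓; 28 hrs/wk ≥ 24 ✓ → eligible.
Paid Family Leave — status part-time ✓; service 165 days < 12 months (≈360 days) ✗ → not eligible.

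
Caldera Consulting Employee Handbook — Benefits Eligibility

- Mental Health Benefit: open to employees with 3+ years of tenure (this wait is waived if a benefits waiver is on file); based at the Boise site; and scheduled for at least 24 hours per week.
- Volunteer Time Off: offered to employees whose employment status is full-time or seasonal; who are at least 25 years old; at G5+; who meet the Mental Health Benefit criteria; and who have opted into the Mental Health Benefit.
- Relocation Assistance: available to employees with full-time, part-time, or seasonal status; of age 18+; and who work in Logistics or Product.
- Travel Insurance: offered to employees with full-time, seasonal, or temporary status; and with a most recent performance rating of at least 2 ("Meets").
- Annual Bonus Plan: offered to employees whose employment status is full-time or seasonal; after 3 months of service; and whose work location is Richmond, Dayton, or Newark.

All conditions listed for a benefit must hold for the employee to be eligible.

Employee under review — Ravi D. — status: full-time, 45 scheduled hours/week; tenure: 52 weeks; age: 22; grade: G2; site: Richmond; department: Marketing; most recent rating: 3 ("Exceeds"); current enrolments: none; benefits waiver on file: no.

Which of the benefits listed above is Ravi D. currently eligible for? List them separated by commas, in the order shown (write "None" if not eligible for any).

Travel Insurance, Annual Bonus Plan

Mental Health Benefit — no waiver, service 52 weeks < 3 years (≈1095 days) ✗ → not eligible.
Volunteer Time Off — status full-time ✓; age 22 < 25 ✗ → not eligible.
Relocation Assistance — status full-time ✓; age 22 ≥ 18 ✓; dept Marketing ✗ → not eligible.
Travel Insurance — status full-time ✓; rating 3 ≥ 2 ✓ → eligible.
Annual Bonus Plan — status full-time ✓; service 52 weeks ≥ 3 months (≈90 days) ✓; site Richmond ✓ → eligible.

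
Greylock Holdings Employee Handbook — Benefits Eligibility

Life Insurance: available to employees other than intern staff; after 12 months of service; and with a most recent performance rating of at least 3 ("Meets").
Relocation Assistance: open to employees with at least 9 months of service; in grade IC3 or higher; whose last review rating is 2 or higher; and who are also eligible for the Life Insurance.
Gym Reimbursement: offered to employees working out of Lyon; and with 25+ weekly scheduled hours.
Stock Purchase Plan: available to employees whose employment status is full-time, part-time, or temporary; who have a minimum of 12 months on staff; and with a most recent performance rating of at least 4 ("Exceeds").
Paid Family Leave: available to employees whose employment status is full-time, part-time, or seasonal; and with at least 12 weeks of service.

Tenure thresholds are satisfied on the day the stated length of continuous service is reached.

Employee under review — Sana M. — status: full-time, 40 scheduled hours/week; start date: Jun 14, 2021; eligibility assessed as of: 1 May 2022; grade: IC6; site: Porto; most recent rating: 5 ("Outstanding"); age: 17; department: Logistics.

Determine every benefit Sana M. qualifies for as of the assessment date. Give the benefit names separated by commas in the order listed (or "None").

Paid Family Leave

Service from Jun 14, 2021 to 1 May 2022: 321 days.
Life Insurance — status full-time ✓ (not excluded); service 321 days < 12 months (≈360 days) ✗ → not eligible.
Relocation Assistance — service 321 days ≥ 9 months (≈270 days) ✓; grade IC6 ≥ IC3 ✓; rating 5 ≥ 2 ✓; not eligible for Life Insurance ✗ → not eligible.
Gym Reimbursement — site Porto ✗ (not Lyon) → not eligible.
Stock Purchase Plan — status full-time ✓; service 321 days < 12 months (≈360 days) ✗ → not eligible.
Paid Family Leave — status full-time ✓; service 321 days ≥ 12 weeks (≈84 days) ✓ → eligible.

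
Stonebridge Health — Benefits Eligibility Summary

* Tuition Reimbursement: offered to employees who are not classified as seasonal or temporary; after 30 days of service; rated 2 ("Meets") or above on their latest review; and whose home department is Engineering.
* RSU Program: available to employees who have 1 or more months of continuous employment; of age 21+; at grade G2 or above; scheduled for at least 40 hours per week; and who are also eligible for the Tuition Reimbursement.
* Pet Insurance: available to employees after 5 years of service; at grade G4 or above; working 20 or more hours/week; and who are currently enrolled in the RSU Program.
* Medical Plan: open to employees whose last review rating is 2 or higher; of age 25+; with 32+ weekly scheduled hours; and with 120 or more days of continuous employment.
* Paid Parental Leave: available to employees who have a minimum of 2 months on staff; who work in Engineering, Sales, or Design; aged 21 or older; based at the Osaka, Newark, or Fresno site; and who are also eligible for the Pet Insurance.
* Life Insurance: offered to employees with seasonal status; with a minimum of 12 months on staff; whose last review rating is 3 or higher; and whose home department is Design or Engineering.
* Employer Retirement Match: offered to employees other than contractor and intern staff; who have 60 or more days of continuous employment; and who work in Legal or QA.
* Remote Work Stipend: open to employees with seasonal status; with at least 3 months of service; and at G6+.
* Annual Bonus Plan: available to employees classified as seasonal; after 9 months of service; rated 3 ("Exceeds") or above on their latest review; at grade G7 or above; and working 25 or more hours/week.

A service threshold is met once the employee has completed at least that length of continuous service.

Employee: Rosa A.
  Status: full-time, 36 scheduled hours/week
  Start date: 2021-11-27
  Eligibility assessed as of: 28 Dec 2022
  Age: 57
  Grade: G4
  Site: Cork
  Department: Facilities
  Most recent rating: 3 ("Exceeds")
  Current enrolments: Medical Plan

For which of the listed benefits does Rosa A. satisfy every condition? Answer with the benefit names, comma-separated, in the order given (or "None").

Service from 2021-11-27 to 28 Dec 2022: 396 days.
Tuition Reimbursement — status full-time ✓ (not excluded); service 396 days ≥ 30 days ✓; rating 3 ≥ 2 ✓; dept Facilities ✗ → not eligible.
RSU Program — service 396 days ≥ 1 month (≈30 days) ✓; age 57 ≥ 21 ✓; grade G4 ≥ G2 ✓; 36 hrs/wk < 40 ✗ → not eligible.
Pet Insurance — service 396 days < 5 years (≈1825 days) ✗ → not eligible.
Medical Plan — rating 3 ≥ 2 ✓; age 57 ≥ 25 ✓; 36 hrs/wk ≥ 32 ✓; service 396 days ≥ 120 days ✓ → eligible.
Paid Parental Leave — service 396 days ≥ 2 months (≈60 days) ✓; dept Facilities ✗ → not eligible.
Life Insurance — status full-time ✗ (requires seasonal) → not eligible.
Employer Retirement Match — status full-time ✓ (not excluded); service 396 days ≥ 60 days ✓; dept Facilities ✗ → not eligible.
Remote Work Stipend — status full-time ✗ (requires seasonal) → not eligible.
Annual Bonus Plan — status full-time ✗ (requires seasonal) → not eligible.

Medical Plan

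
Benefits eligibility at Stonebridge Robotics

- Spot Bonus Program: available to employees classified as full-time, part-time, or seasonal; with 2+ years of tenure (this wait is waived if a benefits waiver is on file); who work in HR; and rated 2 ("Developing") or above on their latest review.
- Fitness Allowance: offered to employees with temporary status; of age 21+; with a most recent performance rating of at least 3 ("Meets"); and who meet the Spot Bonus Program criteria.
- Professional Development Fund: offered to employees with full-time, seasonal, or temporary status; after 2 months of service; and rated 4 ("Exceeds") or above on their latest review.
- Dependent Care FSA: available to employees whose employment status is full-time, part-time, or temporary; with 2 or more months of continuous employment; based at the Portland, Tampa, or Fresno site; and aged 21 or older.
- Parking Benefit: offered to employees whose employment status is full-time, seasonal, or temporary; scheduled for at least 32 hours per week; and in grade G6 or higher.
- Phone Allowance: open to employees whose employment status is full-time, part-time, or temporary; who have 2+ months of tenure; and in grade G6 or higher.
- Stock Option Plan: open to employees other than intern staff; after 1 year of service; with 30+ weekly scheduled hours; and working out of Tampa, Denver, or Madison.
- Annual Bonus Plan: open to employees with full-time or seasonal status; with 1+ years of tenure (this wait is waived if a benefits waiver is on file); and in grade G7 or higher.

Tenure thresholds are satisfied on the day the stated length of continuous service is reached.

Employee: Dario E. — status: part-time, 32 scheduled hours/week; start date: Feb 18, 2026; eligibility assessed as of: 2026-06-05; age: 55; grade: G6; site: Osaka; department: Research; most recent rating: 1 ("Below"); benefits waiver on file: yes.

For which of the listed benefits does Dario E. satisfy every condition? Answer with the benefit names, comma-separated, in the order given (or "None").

Service from Feb 18, 2026 to 2026-06-05: 107 days.
Spot Bonus Program — status part-time ✓; benefits waiver on file ✓; dept Research ✗ → not eligible.
Fitness Allowance — status part-time ✗ (requires temporary) → not eligible.
Professional Development Fund — status part-time ✗ (requires full-time, seasonal, or temporary) → not eligible.
Dependent Care FSA — status part-time ✓; service 107 days ≥ 2 months (≈60 days) ✓; site Osaka ✗ (not Portland, Tampa, or Fresno) → not eligible.
Parking Benefit — status part-time ✗ (requires full-time, seasonal, or temporary) → not eligible.
Phone Allowance — status part-time ✓; service 107 days ≥ 2 months (≈60 days) ✓; grade G6 ≥ G6 ✓ → eligible.
Stock Option Plan — status part-time ✓ (not excluded); service 107 days < 1 year (≈365 days) ✗ → not eligible.
Annual Bonus Plan — status part-time ✗ (requires full-time or seasonal) → not eligible.

Phone Allowance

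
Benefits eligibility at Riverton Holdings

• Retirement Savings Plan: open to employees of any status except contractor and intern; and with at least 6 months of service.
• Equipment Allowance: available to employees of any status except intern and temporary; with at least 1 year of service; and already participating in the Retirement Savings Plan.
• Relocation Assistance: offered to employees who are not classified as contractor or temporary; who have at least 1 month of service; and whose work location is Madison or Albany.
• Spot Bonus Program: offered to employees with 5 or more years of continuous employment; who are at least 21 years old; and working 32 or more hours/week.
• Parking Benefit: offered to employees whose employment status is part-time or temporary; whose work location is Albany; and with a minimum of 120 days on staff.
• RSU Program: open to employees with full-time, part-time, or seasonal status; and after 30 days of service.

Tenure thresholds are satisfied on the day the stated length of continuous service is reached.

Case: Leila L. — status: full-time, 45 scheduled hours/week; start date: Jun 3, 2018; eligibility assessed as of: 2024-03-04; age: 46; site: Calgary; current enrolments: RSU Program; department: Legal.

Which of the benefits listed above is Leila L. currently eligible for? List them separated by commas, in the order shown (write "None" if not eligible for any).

Retirement Savings Plan, Spot Bonus Program, RSU Program

Service from Jun 3, 2018 to 2024-03-04: 2101 days.
Retirement Savings Plan — status full-time ✓ (not excluded); service 2101 days ≥ 6 months (≈180 days) ✓ → eligible.
Equipment Allowance — status full-time ✓ (not excluded); service 2101 days ≥ 1 year (≈365 days) ✓; not enrolled in Retirement Savings Plan ✗ → not eligible.
Relocation Assistance — status full-time ✓ (not excluded); service 2101 days ≥ 1 month (≈30 days) ✓; site Calgary ✗ (not Madison or Albany) → not eligible.
Spot Bonus Program — service 2101 days ≥ 5 years (≈1825 days) ✓; age 46 ≥ 21 ✓; 45 hrs/wk ≥ 32 ✓ → eligible.
Parking Benefit — status full-time ✗ (requires part-time or temporary) → not eligible.
RSU Program — status full-time ✓; service 2101 days ≥ 30 days ✓ → eligible.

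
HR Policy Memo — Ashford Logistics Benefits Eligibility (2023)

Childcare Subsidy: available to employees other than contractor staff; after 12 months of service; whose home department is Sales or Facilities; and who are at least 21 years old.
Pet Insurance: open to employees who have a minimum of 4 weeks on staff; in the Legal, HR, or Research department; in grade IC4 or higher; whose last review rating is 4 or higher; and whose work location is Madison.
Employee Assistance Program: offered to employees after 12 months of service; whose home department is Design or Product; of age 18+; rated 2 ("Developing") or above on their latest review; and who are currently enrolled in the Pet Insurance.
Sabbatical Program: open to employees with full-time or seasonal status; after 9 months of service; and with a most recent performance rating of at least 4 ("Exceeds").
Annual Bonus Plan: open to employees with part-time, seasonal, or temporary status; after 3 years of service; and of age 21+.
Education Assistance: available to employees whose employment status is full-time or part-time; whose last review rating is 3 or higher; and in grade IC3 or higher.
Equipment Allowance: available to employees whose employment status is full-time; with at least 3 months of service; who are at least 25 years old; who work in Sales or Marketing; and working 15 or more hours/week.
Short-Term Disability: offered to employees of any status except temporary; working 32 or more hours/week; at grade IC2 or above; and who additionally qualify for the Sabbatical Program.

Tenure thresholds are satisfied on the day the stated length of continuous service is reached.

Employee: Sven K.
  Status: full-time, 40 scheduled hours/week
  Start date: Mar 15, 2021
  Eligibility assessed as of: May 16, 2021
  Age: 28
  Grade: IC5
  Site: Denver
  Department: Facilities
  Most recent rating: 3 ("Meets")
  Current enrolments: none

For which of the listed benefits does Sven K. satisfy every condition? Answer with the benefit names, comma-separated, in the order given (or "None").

Service from Mar 15, 2021 to May 16, 2021: 62 days.
Childcare Subsidy — status full-time ✓ (not excluded); service 62 days < 12 months (≈360 days) ✗ → not eligible.
Pet Insurance — service 62 days ≥ 4 weeks (≈28 days) ✓; dept Facilities ✗ → not eligible.
Employee Assistance Program — service 62 days < 12 months (≈360 days) ✗ → not eligible.
Sabbatical Program — status full-time ✓; service 62 days < 9 months (≈270 days) ✗ → not eligible.
Annual Bonus Plan — status full-time ✗ (requires part-time, seasonal, or temporary) → not eligible.
Education Assistance — status full-time ✓; rating 3 ≥ 3 ✓; grade IC5 ≥ IC3 ✓ → eligible.
Equipment Allowance — status full-time ✓; service 62 days < 3 months (≈90 days) ✗ → not eligible.
Short-Term Disability — status full-time ✓ (not excluded); 40 hrs/wk ≥ 32 ✓; grade IC5 ≥ IC2 ✓; not eligible for Sabbatical Program ✗ → not eligible.

Education Assistance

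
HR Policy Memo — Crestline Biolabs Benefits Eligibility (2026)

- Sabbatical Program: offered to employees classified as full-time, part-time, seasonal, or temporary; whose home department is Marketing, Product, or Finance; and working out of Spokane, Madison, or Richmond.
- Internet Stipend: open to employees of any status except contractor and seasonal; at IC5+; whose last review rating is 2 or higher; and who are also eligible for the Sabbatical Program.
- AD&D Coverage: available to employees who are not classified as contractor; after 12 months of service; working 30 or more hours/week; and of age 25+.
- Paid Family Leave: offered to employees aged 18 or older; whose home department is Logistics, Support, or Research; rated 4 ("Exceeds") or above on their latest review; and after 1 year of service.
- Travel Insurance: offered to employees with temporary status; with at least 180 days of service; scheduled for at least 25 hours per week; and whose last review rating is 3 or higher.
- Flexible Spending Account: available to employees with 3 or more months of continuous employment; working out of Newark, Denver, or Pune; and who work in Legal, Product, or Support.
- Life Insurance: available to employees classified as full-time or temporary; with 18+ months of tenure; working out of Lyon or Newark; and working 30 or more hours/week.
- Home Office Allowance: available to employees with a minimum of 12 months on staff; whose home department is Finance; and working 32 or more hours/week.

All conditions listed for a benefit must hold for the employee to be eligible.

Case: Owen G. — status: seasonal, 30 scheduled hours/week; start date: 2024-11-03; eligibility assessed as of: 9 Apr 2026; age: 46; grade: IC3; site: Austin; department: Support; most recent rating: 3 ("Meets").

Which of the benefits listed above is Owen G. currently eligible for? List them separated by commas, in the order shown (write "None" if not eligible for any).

AD&D Coverage

Service from 2024-11-03 to 9 Apr 2026: 522 days.
Sabbatical Program — status seasonal ✓; dept Support ✗ → not eligible.
Internet Stipend — status seasonal ✗ (excluded) → not eligible.
AD&D Coverage — status seasonal ✓ (not excluded); service 522 days ≥ 12 months (≈360 days) ✓; 30 hrs/wk ≥ 30 ✓; age 46 ≥ 25 ✓ → eligible.
Paid Family Leave — age 46 ≥ 18 ✓; dept Support ✓; rating 3 < 4 ✗ → not eligible.
Travel Insurance — status seasonal ✗ (requires temporary) → not eligible.
Flexible Spending Account — service 522 days ≥ 3 months (≈90 days) ✓; site Austin ✗ (not Newark, Denver, or Pune) → not eligible.
Life Insurance — status seasonal ✗ (requires full-time or temporary) → not eligible.
Home Office Allowance — service 522 days ≥ 12 months (≈360 days) ✓; dept Support ✗ → not eligible.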